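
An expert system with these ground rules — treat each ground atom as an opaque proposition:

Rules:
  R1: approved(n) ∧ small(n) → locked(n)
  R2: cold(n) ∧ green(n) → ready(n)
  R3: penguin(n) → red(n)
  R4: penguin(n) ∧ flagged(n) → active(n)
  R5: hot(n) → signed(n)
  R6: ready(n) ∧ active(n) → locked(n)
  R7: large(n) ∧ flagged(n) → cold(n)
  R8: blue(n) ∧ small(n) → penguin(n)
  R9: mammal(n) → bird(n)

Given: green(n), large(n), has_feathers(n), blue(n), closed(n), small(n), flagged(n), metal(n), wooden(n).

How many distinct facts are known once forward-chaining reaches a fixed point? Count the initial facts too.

15

Round 1: R7 [large(n) ∧ flagged(n) → cold(n)]; R8 [blue(n) ∧ small(n) → penguin(n)]. Adds cold(n), penguin(n).
Round 2: R2 [cold(n) ∧ green(n) → ready(n)]; R3 [penguin(n) → red(n)]; R4 [penguin(n) ∧ flagged(n) → active(n)]. Adds ready(n), red(n), active(n).
Round 3: R6 [ready(n) ∧ active(n) → locked(n)]. Adds locked(n).
Closure: {active(n), blue(n), closed(n), cold(n), flagged(n), green(n), has_feathers(n), large(n), locked(n), metal(n), penguin(n), ready(n), red(n), small(n), wooden(n)} — 15 facts.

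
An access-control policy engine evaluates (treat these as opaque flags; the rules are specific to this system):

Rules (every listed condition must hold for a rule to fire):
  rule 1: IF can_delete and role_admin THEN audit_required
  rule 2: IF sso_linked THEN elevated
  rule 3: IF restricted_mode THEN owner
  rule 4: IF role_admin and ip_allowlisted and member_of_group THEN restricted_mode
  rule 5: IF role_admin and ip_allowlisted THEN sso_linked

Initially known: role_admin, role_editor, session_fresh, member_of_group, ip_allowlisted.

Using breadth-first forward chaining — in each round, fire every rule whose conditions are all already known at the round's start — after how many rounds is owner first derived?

2

Round 1 fires rule 4, rule 5, giving restricted_mode, sso_linked.
Round 2 fires rule 2, rule 3, giving elevated, owner.
owner first appears in round 2.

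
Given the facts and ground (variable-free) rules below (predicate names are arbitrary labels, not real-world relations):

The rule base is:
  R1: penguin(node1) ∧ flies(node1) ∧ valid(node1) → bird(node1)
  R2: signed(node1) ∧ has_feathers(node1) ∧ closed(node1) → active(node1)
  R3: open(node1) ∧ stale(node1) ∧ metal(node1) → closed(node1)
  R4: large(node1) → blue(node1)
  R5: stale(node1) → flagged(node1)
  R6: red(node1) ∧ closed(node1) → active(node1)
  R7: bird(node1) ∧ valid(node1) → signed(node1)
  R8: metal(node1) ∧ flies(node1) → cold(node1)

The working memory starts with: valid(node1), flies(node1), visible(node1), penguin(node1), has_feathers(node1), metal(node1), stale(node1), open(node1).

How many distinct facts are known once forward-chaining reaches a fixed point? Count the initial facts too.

Round 1: R1 [penguin(node1) ∧ flies(node1) ∧ valid(node1) → bird(node1)]; R3 [open(node1) ∧ stale(node1) ∧ metal(node1) → closed(node1)]; R5 [stale(node1) → flagged(node1)]; R8 [metal(node1) ∧ flies(node1) → cold(node1)]. Adds bird(node1), closed(node1), flagged(node1), cold(node1).
Round 2: R7 [bird(node1) ∧ valid(node1) → signed(node1)]. Adds signed(node1).
Round 3: R2 [signed(node1) ∧ has_feathers(node1) ∧ closed(node1) → active(node1)]. Adds active(node1).
Closure: {active(node1), bird(node1), closed(node1), cold(node1), flagged(node1), flies(node1), has_feathers(node1), metal(node1), open(node1), penguin(node1), signed(node1), stale(node1), valid(node1), visible(node1)} — 14 facts.

14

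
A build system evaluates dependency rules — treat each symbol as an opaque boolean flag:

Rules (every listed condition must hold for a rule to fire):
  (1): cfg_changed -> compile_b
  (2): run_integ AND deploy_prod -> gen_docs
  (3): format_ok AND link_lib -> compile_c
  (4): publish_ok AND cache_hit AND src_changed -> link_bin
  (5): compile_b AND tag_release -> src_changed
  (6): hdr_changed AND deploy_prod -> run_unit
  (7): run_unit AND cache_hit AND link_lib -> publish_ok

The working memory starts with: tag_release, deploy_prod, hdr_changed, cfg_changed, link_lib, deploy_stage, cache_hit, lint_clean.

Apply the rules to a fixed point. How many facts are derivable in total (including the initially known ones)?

Round 1: (1) [cfg_changed -> compile_b]; (6) [hdr_changed AND deploy_prod -> run_unit]. New: compile_b, run_unit.
Round 2: (5) [compile_b AND tag_release -> src_changed]; (7) [run_unit AND cache_hit AND link_lib -> publish_ok]. New: src_changed, publish_ok.
Round 3: (4) [publish_ok AND cache_hit AND src_changed -> link_bin]. New: link_bin.
Closure: {cache_hit, cfg_changed, compile_b, deploy_prod, deploy_stage, hdr_changed, link_bin, link_lib, lint_clean, publish_ok, run_unit, src_changed, tag_release} — 13 facts.

13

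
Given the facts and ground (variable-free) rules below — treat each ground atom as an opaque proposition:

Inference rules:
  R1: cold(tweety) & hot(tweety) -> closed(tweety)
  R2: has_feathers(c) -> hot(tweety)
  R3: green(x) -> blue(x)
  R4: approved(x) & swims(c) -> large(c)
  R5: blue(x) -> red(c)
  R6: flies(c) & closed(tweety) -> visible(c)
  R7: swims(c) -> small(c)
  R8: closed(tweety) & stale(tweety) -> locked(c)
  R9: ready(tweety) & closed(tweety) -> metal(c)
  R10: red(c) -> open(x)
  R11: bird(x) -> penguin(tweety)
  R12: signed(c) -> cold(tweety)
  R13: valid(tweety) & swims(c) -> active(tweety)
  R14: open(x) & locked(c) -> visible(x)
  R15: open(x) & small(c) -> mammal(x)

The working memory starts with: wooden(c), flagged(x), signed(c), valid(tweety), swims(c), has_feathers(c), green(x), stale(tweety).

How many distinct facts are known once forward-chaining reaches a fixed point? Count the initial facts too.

19

Round 1 — R2, R3, R7, R12, R13, derive hot(tweety), blue(x), small(c), cold(tweety), active(tweety).
Round 2 — R1, R5, derive closed(tweety), red(c).
Round 3 — R8, R10, derive locked(c), open(x).
Round 4 — R14, R15, derive visible(x), mammal(x).
Closure: {active(tweety), blue(x), closed(tweety), cold(tweety), flagged(x), green(x), has_feathers(c), hot(tweety), locked(c), mammal(x), open(x), red(c), signed(c), small(c), stale(tweety), swims(c), valid(tweety), visible(x), wooden(c)} — 19 facts.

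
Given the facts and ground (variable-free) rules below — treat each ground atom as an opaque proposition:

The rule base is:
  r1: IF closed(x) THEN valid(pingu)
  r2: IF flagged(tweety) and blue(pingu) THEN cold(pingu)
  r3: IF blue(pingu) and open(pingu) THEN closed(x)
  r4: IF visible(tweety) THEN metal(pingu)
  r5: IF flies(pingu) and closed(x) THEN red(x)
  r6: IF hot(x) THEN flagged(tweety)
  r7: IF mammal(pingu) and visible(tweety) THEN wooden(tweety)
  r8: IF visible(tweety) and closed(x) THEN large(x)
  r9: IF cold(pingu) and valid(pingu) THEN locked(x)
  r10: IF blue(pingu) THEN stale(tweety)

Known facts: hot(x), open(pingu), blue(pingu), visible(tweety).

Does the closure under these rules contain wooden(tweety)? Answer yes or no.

Round 1: r3 [IF blue(pingu) and open(pingu) THEN closed(x)]; r4 [IF visible(tweety) THEN metal(pingu)]; r6 [IF hot(x) THEN flagged(tweety)]; r10 [IF blue(pingu) THEN stale(tweety)]. New: closed(x), metal(pingu), flagged(tweety), stale(tweety).
Round 2: r1 [IF closed(x) THEN valid(pingu)]; r2 [IF flagged(tweety) and blue(pingu) THEN cold(pingu)]; r8 [IF visible(tweety) and closed(x) THEN large(x)]. New: valid(pingu), cold(pingu), large(x).
Round 3: r9 [IF cold(pingu) and valid(pingu) THEN locked(x)]. New: locked(x).
Fixed point reached. wooden(tweety) is concluded only by r7; r7 needs mammal(pingu) (never derived).

no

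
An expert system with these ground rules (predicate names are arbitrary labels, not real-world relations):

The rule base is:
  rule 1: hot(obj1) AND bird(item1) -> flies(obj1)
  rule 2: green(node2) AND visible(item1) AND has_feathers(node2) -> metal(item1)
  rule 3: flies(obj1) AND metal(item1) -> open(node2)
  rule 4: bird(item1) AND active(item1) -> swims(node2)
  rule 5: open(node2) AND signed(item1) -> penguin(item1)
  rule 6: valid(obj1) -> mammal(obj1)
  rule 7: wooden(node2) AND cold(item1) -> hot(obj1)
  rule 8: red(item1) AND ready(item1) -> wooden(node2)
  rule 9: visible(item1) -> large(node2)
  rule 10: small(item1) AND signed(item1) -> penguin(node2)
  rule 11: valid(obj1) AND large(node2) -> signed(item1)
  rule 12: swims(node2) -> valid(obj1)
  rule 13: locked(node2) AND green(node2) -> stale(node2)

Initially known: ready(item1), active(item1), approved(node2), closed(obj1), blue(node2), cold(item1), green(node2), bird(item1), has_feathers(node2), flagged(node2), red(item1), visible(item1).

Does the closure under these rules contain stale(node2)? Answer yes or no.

[1] rule 2 [green(node2) AND visible(item1) AND has_feathers(node2) -> metal(item1)]; rule 4 [bird(item1) AND active(item1) -> swims(node2)]; rule 8 [red(item1) AND ready(item1) -> wooden(node2)]; rule 9 [visible(item1) -> large(node2)]. ⇒ new: metal(item1), swims(node2), wooden(node2), large(node2).
[2] rule 7 [wooden(node2) AND cold(item1) -> hot(obj1)]; rule 12 [swims(node2) -> valid(obj1)]. ⇒ new: hot(obj1), valid(obj1).
[3] rule 1 [hot(obj1) AND bird(item1) -> flies(obj1)]; rule 6 [valid(obj1) -> mammal(obj1)]; rule 11 [valid(obj1) AND large(node2) -> signed(item1)]. ⇒ new: flies(obj1), mammal(obj1), signed(item1).
[4] rule 3 [flies(obj1) AND metal(item1) -> open(node2)]. ⇒ new: open(node2).
[5] rule 5 [open(node2) AND signed(item1) -> penguin(item1)]. ⇒ new: penguin(item1).
Fixed point reached. stale(node2) is concluded only by rule 13; rule 13 needs locked(node2) (never derived).

no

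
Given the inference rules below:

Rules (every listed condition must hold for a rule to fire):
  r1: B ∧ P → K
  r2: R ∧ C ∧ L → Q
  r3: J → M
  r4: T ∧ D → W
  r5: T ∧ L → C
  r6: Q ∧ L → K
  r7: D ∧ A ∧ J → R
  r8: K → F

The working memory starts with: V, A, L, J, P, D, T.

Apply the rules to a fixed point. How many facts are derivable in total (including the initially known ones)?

[1] r3 [J → M]; r4 [T ∧ D → W]; r5 [T ∧ L → C]; r7 [D ∧ A ∧ J → R]. ⇒ new: M, W, C, R.
[2] r2 [R ∧ C ∧ L → Q]. ⇒ new: Q.
[3] r6 [Q ∧ L → K]. ⇒ new: K.
[4] r8 [K → F]. ⇒ new: F.
Closure: {A, C, D, F, J, K, L, M, P, Q, R, T, V, W} — 14 facts.

14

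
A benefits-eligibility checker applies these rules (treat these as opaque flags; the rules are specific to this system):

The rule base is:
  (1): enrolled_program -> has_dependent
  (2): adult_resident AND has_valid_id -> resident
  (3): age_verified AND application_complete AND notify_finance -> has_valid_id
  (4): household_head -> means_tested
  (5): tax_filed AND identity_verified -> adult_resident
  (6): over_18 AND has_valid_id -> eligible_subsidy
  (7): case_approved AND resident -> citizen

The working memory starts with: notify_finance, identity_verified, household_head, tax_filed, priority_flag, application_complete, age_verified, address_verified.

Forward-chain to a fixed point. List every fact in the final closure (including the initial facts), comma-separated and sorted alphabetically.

[1] (3) [age_verified AND application_complete AND notify_finance -> has_valid_id]; (4) [household_head -> means_tested]; (5) [tax_filed AND identity_verified -> adult_resident]. ⇒ new: has_valid_id, means_tested, adult_resident.
[2] (2) [adult_resident AND has_valid_id -> resident]. ⇒ new: resident.

address_verified, adult_resident, age_verified, application_complete, has_valid_id, household_head, identity_verified, means_tested, notify_finance, priority_flag, resident, tax_filed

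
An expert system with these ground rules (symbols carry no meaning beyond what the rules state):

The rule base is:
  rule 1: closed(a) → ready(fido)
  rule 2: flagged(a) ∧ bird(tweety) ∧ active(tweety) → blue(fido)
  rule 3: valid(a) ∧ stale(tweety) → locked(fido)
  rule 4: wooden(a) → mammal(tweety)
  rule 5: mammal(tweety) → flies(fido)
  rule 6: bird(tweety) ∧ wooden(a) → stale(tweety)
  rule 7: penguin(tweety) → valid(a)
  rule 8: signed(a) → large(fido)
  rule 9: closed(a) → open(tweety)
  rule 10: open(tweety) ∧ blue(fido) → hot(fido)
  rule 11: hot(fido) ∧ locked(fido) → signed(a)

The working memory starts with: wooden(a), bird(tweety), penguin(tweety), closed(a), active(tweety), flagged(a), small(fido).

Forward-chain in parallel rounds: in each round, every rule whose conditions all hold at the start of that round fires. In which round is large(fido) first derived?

4

[1] rule 1 [closed(a) → ready(fido)]; rule 2 [flagged(a) ∧ bird(tweety) ∧ active(tweety) → blue(fido)]; rule 4 [wooden(a) → mammal(tweety)]; rule 6 [bird(tweety) ∧ wooden(a) → stale(tweety)]; rule 7 [penguin(tweety) → valid(a)]; rule 9 [closed(a) → open(tweety)]. ⇒ new: ready(fido), blue(fido), mammal(tweety), stale(tweety), valid(a), open(tweety).
[2] rule 3 [valid(a) ∧ stale(tweety) → locked(fido)]; rule 5 [mammal(tweety) → flies(fido)]; rule 10 [open(tweety) ∧ blue(fido) → hot(fido)]. ⇒ new: locked(fido), flies(fido), hot(fido).
[3] rule 11 [hot(fido) ∧ locked(fido) → signed(a)]. ⇒ new: signed(a).
[4] rule 8 [signed(a) → large(fido)]. ⇒ new: large(fido).
large(fido) first appears in round 4.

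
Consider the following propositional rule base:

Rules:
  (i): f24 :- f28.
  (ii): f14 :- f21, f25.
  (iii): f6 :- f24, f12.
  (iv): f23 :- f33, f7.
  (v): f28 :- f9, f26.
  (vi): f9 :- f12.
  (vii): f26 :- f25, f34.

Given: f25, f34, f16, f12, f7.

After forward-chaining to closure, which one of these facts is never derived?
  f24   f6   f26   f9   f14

f14

Round 1 — (vi), (vii), derive f9, f26.
Round 2 — (v), derive f28.
Round 3 — (i), derive f24.
Round 4 — (iii), derive f6.
Derived: f24 (round 3), f26 (round 1), f6 (round 4), f9 (round 1). f14 never appears in any round.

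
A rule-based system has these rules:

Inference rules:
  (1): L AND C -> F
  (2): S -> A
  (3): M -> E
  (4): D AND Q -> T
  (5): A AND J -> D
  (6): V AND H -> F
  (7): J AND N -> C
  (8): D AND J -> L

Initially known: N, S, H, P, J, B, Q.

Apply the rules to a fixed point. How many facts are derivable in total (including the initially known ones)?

Round 1 fires (2), (7), giving A, C.
Round 2 fires (5), giving D.
Round 3 fires (4), (8), giving T, L.
Round 4 fires (1), giving F.
Closure: {A, B, C, D, F, H, J, L, N, P, Q, S, T} — 13 facts.

13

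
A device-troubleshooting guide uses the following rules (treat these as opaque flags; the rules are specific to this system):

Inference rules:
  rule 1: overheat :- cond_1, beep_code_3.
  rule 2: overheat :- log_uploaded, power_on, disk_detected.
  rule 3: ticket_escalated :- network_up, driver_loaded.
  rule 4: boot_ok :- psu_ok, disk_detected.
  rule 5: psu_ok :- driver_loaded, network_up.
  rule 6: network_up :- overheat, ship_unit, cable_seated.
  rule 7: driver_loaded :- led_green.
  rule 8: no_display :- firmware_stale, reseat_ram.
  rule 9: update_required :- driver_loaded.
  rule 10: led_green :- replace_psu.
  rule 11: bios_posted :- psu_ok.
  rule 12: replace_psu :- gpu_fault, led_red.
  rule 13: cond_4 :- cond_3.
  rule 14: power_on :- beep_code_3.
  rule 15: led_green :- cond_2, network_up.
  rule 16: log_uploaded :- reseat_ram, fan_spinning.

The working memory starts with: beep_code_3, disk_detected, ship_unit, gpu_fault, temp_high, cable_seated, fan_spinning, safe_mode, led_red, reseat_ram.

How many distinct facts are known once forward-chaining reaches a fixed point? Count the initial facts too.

22

Round 1 — rule 12, rule 14, rule 16, derive replace_psu, power_on, log_uploaded.
Round 2 — rule 2, rule 10, derive overheat, led_green.
Round 3 — rule 6, rule 7, derive network_up, driver_loaded.
Round 4 — rule 3, rule 5, rule 9, derive ticket_escalated, psu_ok, update_required.
Round 5 — rule 4, rule 11, derive boot_ok, bios_posted.
Closure: {beep_code_3, bios_posted, boot_ok, cable_seated, disk_detected, driver_loaded, fan_spinning, gpu_fault, led_green, led_red, log_uploaded, network_up, overheat, power_on, psu_ok, replace_psu, reseat_ram, safe_mode, ship_unit, temp_high, ticket_escalated, update_required} — 22 facts.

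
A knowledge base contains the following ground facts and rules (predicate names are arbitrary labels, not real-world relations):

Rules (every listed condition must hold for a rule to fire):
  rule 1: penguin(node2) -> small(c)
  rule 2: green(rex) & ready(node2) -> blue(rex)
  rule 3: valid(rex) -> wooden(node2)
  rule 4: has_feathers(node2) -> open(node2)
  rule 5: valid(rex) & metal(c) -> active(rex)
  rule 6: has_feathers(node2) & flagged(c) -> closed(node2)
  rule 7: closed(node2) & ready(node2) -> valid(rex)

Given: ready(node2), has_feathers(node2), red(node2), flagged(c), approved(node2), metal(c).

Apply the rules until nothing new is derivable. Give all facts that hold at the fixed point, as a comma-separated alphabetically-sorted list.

Round 1: rule 4 [has_feathers(node2) -> open(node2)]; rule 6 [has_feathers(node2) & flagged(c) -> closed(node2)]. Adds open(node2), closed(node2).
Round 2: rule 7 [closed(node2) & ready(node2) -> valid(rex)]. Adds valid(rex).
Round 3: rule 3 [valid(rex) -> wooden(node2)]; rule 5 [valid(rex) & metal(c) -> active(rex)]. Adds wooden(node2), active(rex).

active(rex), approved(node2), closed(node2), flagged(c), has_feathers(node2), metal(c), open(node2), ready(node2), red(node2), valid(rex), wooden(node2)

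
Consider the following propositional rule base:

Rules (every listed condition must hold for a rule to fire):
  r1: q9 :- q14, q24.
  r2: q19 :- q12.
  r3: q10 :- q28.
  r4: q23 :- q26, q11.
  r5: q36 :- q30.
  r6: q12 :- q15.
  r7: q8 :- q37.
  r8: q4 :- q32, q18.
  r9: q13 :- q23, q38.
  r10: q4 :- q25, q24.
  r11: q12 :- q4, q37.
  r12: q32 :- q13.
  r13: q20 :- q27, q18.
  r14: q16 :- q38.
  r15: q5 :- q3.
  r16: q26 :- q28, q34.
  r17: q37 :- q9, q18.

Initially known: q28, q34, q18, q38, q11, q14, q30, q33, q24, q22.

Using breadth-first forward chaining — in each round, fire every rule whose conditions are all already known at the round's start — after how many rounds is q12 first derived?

6

Round 1 — r1, r3, r5, r14, r16, derive q9, q10, q36, q16, q26.
Round 2 — r4, r17, derive q23, q37.
Round 3 — r7, r9, derive q8, q13.
Round 4 — r12, derive q32.
Round 5 — r8, derive q4.
Round 6 — r11, derive q12.
q12 first appears in round 6.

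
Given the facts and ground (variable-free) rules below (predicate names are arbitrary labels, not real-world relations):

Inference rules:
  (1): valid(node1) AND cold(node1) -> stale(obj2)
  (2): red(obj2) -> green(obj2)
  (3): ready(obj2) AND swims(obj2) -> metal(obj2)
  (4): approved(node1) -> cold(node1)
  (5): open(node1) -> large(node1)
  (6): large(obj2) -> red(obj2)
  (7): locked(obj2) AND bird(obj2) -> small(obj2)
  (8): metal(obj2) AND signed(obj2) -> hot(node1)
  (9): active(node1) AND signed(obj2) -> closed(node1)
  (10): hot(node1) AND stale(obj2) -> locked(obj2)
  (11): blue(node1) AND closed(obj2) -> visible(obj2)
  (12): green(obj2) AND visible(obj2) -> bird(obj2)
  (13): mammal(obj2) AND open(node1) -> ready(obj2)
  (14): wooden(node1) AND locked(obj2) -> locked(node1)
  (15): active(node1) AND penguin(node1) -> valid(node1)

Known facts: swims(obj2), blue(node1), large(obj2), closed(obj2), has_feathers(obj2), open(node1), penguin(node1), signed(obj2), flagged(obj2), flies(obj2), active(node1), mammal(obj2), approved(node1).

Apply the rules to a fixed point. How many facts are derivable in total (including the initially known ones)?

Round 1 — (4), (5), (6), (9), (11), (13), (15), derive cold(node1), large(node1), red(obj2), closed(node1), visible(obj2), ready(obj2), valid(node1).
Round 2 — (1), (2), (3), derive stale(obj2), green(obj2), metal(obj2).
Round 3 — (8), (12), derive hot(node1), bird(obj2).
Round 4 — (10), derive locked(obj2).
Round 5 — (7), derive small(obj2).
Closure: {active(node1), approved(node1), bird(obj2), blue(node1), closed(node1), closed(obj2), cold(node1), flagged(obj2), flies(obj2), green(obj2), has_feathers(obj2), hot(node1), large(node1), large(obj2), locked(obj2), mammal(obj2), metal(obj2), open(node1), penguin(node1), ready(obj2), red(obj2), signed(obj2), small(obj2), stale(obj2), swims(obj2), valid(node1), visible(obj2)} — 27 facts.

27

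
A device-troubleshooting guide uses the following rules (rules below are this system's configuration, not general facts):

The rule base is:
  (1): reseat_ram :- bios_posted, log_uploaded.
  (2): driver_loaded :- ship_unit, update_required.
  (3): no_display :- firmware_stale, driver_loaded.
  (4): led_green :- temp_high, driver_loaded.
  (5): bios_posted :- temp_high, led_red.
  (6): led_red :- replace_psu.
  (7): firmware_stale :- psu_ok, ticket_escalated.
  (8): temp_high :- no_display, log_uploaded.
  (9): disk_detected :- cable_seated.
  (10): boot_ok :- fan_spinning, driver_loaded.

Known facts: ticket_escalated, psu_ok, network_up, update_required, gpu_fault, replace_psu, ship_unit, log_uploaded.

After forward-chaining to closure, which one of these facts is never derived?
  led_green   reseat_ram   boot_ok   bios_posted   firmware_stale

Round 1: (2) [driver_loaded :- ship_unit, update_required.]; (6) [led_red :- replace_psu.]; (7) [firmware_stale :- psu_ok, ticket_escalated.]. Adds driver_loaded, led_red, firmware_stale.
Round 2: (3) [no_display :- firmware_stale, driver_loaded.]. Adds no_display.
Round 3: (8) [temp_high :- no_display, log_uploaded.]. Adds temp_high.
Round 4: (4) [led_green :- temp_high, driver_loaded.]; (5) [bios_posted :- temp_high, led_red.]. Adds led_green, bios_posted.
Round 5: (1) [reseat_ram :- bios_posted, log_uploaded.]. Adds reseat_ram.
Derived: bios_posted (round 4), firmware_stale (round 1), led_green (round 4), reseat_ram (round 5). boot_ok never appears in any round.

boot_ok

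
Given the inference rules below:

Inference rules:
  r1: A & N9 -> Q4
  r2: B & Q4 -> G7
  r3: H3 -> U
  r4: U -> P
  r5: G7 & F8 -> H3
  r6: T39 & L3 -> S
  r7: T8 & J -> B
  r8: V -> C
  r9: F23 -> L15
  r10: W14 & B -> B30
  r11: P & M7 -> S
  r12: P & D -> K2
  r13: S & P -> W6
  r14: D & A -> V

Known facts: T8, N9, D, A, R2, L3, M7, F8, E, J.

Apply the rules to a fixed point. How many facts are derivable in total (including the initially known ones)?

[1] r1 [A & N9 -> Q4]; r7 [T8 & J -> B]; r14 [D & A -> V]. ⇒ new: Q4, B, V.
[2] r2 [B & Q4 -> G7]; r8 [V -> C]. ⇒ new: G7, C.
[3] r5 [G7 & F8 -> H3]. ⇒ new: H3.
[4] r3 [H3 -> U]. ⇒ new: U.
[5] r4 [U -> P]. ⇒ new: P.
[6] r11 [P & M7 -> S]; r12 [P & D -> K2]. ⇒ new: S, K2.
[7] r13 [S & P -> W6]. ⇒ new: W6.
Closure: {A, B, C, D, E, F8, G7, H3, J, K2, L3, M7, N9, P, Q4, R2, S, T8, U, V, W6} — 21 facts.

21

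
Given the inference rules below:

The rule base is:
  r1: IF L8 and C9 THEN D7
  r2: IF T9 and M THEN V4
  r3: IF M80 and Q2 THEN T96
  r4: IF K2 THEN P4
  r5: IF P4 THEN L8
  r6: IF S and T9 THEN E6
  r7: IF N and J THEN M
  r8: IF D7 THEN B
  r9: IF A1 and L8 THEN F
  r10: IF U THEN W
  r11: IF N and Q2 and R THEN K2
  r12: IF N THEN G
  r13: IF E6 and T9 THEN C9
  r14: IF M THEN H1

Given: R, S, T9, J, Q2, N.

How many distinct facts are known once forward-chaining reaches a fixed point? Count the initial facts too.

17

Round 1 — r6, r7, r11, r12, derive E6, M, K2, G.
Round 2 — r2, r4, r13, r14, derive V4, P4, C9, H1.
Round 3 — r5, derive L8.
Round 4 — r1, derive D7.
Round 5 — r8, derive B.
Closure: {B, C9, D7, E6, G, H1, J, K2, L8, M, N, P4, Q2, R, S, T9, V4} — 17 facts.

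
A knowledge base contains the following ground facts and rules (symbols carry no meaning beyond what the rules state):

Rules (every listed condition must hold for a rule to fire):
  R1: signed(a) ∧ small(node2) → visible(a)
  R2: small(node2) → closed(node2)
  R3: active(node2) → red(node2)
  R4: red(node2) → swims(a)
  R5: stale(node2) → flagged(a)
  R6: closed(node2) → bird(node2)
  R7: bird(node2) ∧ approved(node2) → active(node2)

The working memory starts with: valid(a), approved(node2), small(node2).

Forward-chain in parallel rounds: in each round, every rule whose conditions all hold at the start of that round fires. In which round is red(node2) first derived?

4

Round 1 fires R2, giving closed(node2).
Round 2 fires R6, giving bird(node2).
Round 3 fires R7, giving active(node2).
Round 4 fires R3, giving red(node2).
red(node2) first appears in round 4.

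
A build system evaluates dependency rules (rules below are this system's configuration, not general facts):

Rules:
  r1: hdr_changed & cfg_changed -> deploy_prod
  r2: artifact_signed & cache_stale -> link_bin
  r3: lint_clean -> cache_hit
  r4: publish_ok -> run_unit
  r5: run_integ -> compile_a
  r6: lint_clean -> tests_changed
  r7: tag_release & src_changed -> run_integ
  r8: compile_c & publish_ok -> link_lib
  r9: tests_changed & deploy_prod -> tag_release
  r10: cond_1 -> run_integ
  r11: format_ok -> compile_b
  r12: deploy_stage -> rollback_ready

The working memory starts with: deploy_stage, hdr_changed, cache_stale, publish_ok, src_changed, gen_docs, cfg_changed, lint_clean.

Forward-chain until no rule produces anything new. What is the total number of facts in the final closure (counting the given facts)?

[1] r1 [hdr_changed & cfg_changed -> deploy_prod]; r3 [lint_clean -> cache_hit]; r4 [publish_ok -> run_unit]; r6 [lint_clean -> tests_changed]; r12 [deploy_stage -> rollback_ready]. ⇒ new: deploy_prod, cache_hit, run_unit, tests_changed, rollback_ready.
[2] r9 [tests_changed & deploy_prod -> tag_release]. ⇒ new: tag_release.
[3] r7 [tag_release & src_changed -> run_integ]. ⇒ new: run_integ.
[4] r5 [run_integ -> compile_a]. ⇒ new: compile_a.
Closure: {cache_hit, cache_stale, cfg_changed, compile_a, deploy_prod, deploy_stage, gen_docs, hdr_changed, lint_clean, publish_ok, rollback_ready, run_integ, run_unit, src_changed, tag_release, tests_changed} — 16 facts.

16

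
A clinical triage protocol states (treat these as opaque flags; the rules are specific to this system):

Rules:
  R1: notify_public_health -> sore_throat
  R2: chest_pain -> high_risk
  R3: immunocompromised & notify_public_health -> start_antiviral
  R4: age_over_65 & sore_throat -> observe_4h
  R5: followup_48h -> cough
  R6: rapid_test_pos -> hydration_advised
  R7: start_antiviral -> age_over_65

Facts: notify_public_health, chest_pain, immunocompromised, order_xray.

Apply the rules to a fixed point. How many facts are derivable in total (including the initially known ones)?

Round 1: R1 [notify_public_health -> sore_throat]; R2 [chest_pain -> high_risk]; R3 [immunocompromised & notify_public_health -> start_antiviral]. Adds sore_throat, high_risk, start_antiviral.
Round 2: R7 [start_antiviral -> age_over_65]. Adds age_over_65.
Round 3: R4 [age_over_65 & sore_throat -> observe_4h]. Adds observe_4h.
Closure: {age_over_65, chest_pain, high_risk, immunocompromised, notify_public_health, observe_4h, order_xray, sore_throat, start_antiviral} — 9 facts.

9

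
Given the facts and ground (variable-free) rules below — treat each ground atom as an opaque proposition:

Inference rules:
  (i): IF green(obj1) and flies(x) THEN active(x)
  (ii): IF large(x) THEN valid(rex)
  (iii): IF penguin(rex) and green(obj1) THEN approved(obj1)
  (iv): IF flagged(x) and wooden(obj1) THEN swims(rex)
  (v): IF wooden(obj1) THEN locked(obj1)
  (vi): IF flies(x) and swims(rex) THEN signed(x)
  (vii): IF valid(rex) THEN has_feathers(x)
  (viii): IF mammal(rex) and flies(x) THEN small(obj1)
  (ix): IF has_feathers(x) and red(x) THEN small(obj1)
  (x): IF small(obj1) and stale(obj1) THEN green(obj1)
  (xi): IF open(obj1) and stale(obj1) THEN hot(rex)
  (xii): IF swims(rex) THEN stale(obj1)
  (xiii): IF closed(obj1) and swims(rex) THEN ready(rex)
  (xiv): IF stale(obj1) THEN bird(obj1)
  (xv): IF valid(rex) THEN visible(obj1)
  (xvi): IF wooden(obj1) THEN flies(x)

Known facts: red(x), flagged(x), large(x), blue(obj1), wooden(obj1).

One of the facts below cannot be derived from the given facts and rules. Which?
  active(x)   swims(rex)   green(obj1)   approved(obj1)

Round 1: (ii) [IF large(x) THEN valid(rex)]; (iv) [IF flagged(x) and wooden(obj1) THEN swims(rex)]; (v) [IF wooden(obj1) THEN locked(obj1)]; (xvi) [IF wooden(obj1) THEN flies(x)]. Adds valid(rex), swims(rex), locked(obj1), flies(x).
Round 2: (vi) [IF flies(x) and swims(rex) THEN signed(x)]; (vii) [IF valid(rex) THEN has_feathers(x)]; (xii) [IF swims(rex) THEN stale(obj1)]; (xv) [IF valid(rex) THEN visible(obj1)]. Adds signed(x), has_feathers(x), stale(obj1), visible(obj1).
Round 3: (ix) [IF has_feathers(x) and red(x) THEN small(obj1)]; (xiv) [IF stale(obj1) THEN bird(obj1)]. Adds small(obj1), bird(obj1).
Round 4: (x) [IF small(obj1) and stale(obj1) THEN green(obj1)]. Adds green(obj1).
Round 5: (i) [IF green(obj1) and flies(x) THEN active(x)]. Adds active(x).
Derived: swims(rex) (round 1), green(obj1) (round 4), active(x) (round 5). approved(obj1) never appears in any round.

approved(obj1)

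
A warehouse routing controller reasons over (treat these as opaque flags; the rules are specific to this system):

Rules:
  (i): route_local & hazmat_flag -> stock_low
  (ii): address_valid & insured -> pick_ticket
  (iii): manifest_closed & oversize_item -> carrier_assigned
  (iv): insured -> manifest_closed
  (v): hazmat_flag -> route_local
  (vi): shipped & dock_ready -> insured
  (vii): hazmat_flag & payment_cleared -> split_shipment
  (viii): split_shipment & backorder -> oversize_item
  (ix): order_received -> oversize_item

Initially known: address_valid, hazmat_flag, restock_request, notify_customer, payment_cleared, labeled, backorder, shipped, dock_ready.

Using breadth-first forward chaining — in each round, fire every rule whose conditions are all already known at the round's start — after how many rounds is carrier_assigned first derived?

[1] (v) [hazmat_flag -> route_local]; (vi) [shipped & dock_ready -> insured]; (vii) [hazmat_flag & payment_cleared -> split_shipment]. ⇒ new: route_local, insured, split_shipment.
[2] (i) [route_local & hazmat_flag -> stock_low]; (ii) [address_valid & insured -> pick_ticket]; (iv) [insured -> manifest_closed]; (viii) [split_shipment & backorder -> oversize_item]. ⇒ new: stock_low, pick_ticket, manifest_closed, oversize_item.
[3] (iii) [manifest_closed & oversize_item -> carrier_assigned]. ⇒ new: carrier_assigned.
carrier_assigned first appears in round 3.

3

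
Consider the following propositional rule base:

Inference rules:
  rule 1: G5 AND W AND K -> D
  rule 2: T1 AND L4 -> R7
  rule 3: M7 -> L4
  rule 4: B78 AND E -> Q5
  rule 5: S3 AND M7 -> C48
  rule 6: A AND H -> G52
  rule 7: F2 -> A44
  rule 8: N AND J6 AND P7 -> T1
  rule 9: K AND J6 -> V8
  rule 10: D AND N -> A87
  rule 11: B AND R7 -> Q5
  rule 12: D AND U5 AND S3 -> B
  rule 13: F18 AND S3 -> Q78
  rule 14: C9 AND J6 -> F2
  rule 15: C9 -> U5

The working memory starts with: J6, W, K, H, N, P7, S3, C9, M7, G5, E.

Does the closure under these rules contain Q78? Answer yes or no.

Round 1: rule 1 [G5 AND W AND K -> D]; rule 3 [M7 -> L4]; rule 5 [S3 AND M7 -> C48]; rule 8 [N AND J6 AND P7 -> T1]; rule 9 [K AND J6 -> V8]; rule 14 [C9 AND J6 -> F2]; rule 15 [C9 -> U5]. Adds D, L4, C48, T1, V8, F2, U5.
Round 2: rule 2 [T1 AND L4 -> R7]; rule 7 [F2 -> A44]; rule 10 [D AND N -> A87]; rule 12 [D AND U5 AND S3 -> B]. Adds R7, A44, A87, B.
Round 3: rule 11 [B AND R7 -> Q5]. Adds Q5.
Fixed point reached. Q78 is concluded only by rule 13; rule 13 needs F18 (never derived).

no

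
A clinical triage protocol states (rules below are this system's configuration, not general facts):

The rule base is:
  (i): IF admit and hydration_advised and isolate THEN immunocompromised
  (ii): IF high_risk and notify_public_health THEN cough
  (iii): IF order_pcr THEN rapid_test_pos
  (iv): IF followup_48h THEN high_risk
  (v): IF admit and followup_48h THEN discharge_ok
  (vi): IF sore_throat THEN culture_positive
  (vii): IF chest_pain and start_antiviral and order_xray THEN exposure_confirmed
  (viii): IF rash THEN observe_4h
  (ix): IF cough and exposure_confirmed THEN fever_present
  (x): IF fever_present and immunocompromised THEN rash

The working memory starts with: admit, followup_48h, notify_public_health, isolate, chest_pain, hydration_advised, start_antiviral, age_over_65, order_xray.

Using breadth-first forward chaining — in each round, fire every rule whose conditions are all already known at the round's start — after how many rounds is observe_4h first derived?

[1] (i) [IF admit and hydration_advised and isolate THEN immunocompromised]; (iv) [IF followup_48h THEN high_risk]; (v) [IF admit and followup_48h THEN discharge_ok]; (vii) [IF chest_pain and start_antiviral and order_xray THEN exposure_confirmed]. ⇒ new: immunocompromised, high_risk, discharge_ok, exposure_confirmed.
[2] (ii) [IF high_risk and notify_public_health THEN cough]. ⇒ new: cough.
[3] (ix) [IF cough and exposure_confirmed THEN fever_present]. ⇒ new: fever_present.
[4] (x) [IF fever_present and immunocompromised THEN rash]. ⇒ new: rash.
[5] (viii) [IF rash THEN observe_4h]. ⇒ new: observe_4h.
observe_4h first appears in round 5.

5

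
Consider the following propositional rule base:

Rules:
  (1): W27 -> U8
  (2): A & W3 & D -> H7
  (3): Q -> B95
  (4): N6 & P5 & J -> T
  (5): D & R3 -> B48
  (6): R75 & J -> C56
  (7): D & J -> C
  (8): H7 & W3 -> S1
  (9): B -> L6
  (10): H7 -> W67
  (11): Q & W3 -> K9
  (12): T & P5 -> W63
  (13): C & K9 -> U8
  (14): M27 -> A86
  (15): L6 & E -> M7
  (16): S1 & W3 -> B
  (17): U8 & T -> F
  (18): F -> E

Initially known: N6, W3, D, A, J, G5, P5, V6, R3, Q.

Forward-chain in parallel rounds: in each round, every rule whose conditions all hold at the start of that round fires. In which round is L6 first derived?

Round 1 fires (2), (3), (4), (5), (7), (11), giving H7, B95, T, B48, C, K9.
Round 2 fires (8), (10), (12), (13), giving S1, W67, W63, U8.
Round 3 fires (16), (17), giving B, F.
Round 4 fires (9), (18), giving L6, E.
L6 first appears in round 4.

4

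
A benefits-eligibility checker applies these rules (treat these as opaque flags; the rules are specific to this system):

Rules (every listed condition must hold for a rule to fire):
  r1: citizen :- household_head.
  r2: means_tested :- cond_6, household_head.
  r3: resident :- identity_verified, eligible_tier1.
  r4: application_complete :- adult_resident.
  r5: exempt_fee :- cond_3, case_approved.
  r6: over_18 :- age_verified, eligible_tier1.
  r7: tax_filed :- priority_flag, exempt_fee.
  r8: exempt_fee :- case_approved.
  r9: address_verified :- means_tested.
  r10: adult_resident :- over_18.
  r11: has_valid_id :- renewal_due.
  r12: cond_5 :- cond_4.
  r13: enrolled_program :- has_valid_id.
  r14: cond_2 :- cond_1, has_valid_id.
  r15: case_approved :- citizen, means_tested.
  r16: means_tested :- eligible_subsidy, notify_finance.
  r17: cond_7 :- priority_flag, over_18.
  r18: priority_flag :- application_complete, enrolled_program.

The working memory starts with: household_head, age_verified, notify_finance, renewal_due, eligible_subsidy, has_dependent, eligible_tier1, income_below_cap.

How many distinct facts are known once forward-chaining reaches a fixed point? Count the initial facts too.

21

Round 1: r1 [citizen :- household_head.]; r6 [over_18 :- age_verified, eligible_tier1.]; r11 [has_valid_id :- renewal_due.]; r16 [means_tested :- eligible_subsidy, notify_finance.]. Adds citizen, over_18, has_valid_id, means_tested.
Round 2: r9 [address_verified :- means_tested.]; r10 [adult_resident :- over_18.]; r13 [enrolled_program :- has_valid_id.]; r15 [case_approved :- citizen, means_tested.]. Adds address_verified, adult_resident, enrolled_program, case_approved.
Round 3: r4 [application_complete :- adult_resident.]; r8 [exempt_fee :- case_approved.]. Adds application_complete, exempt_fee.
Round 4: r18 [priority_flag :- application_complete, enrolled_program.]. Adds priority_flag.
Round 5: r7 [tax_filed :- priority_flag, exempt_fee.]; r17 [cond_7 :- priority_flag, over_18.]. Adds tax_filed, cond_7.
Closure: {address_verified, adult_resident, age_verified, application_complete, case_approved, citizen, cond_7, eligible_subsidy, eligible_tier1, enrolled_program, exempt_fee, has_dependent, has_valid_id, household_head, income_below_cap, means_tested, notify_finance, over_18, priority_flag, renewal_due, tax_filed} — 21 facts.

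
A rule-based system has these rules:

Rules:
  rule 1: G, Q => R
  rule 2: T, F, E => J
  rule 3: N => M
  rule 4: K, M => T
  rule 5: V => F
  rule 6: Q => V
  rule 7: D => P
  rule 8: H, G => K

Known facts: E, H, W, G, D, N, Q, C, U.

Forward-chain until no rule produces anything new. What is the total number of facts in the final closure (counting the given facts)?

17

Round 1 — rule 1, rule 3, rule 6, rule 7, rule 8, derive R, M, V, P, K.
Round 2 — rule 4, rule 5, derive T, F.
Round 3 — rule 2, derive J.
Closure: {C, D, E, F, G, H, J, K, M, N, P, Q, R, T, U, V, W} — 17 facts.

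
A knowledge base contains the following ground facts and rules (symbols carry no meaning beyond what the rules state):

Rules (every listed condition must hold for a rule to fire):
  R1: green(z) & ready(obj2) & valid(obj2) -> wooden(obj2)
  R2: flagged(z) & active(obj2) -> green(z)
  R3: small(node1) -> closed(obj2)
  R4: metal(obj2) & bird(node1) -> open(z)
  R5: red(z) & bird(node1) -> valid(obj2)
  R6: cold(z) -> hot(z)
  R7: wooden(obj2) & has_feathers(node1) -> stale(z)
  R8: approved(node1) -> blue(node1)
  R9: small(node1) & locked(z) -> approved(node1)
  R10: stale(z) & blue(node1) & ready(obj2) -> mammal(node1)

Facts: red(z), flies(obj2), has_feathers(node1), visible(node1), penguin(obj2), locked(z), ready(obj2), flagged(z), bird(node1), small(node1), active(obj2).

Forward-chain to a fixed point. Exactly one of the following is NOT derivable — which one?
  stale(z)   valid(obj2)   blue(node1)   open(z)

Round 1: R2 [flagged(z) & active(obj2) -> green(z)]; R3 [small(node1) -> closed(obj2)]; R5 [red(z) & bird(node1) -> valid(obj2)]; R9 [small(node1) & locked(z) -> approved(node1)]. Adds green(z), closed(obj2), valid(obj2), approved(node1).
Round 2: R1 [green(z) & ready(obj2) & valid(obj2) -> wooden(obj2)]; R8 [approved(node1) -> blue(node1)]. Adds wooden(obj2), blue(node1).
Round 3: R7 [wooden(obj2) & has_feathers(node1) -> stale(z)]. Adds stale(z).
Round 4: R10 [stale(z) & blue(node1) & ready(obj2) -> mammal(node1)]. Adds mammal(node1).
Derived: stale(z) (round 3), valid(obj2) (round 1), blue(node1) (round 2). open(z) never appears in any round.

open(z)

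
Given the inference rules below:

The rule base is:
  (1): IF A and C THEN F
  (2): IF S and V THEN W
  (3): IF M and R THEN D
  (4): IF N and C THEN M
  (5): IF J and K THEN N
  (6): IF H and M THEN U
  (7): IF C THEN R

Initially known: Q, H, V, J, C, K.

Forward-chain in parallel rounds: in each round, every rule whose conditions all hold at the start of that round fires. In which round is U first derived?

3

Round 1: (5) [IF J and K THEN N]; (7) [IF C THEN R]. New: N, R.
Round 2: (4) [IF N and C THEN M]. New: M.
Round 3: (3) [IF M and R THEN D]; (6) [IF H and M THEN U]. New: D, U.
U first appears in round 3.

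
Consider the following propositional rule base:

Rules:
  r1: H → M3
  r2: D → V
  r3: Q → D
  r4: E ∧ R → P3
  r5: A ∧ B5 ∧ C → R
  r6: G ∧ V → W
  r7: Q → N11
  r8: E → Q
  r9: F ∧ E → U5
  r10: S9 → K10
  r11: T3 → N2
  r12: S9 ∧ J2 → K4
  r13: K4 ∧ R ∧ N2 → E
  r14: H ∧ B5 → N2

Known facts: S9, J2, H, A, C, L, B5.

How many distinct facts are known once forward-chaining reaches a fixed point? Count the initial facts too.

[1] r1 [H → M3]; r5 [A ∧ B5 ∧ C → R]; r10 [S9 → K10]; r12 [S9 ∧ J2 → K4]; r14 [H ∧ B5 → N2]. ⇒ new: M3, R, K10, K4, N2.
[2] r13 [K4 ∧ R ∧ N2 → E]. ⇒ new: E.
[3] r4 [E ∧ R → P3]; r8 [E → Q]. ⇒ new: P3, Q.
[4] r3 [Q → D]; r7 [Q → N11]. ⇒ new: D, N11.
[5] r2 [D → V]. ⇒ new: V.
Closure: {A, B5, C, D, E, H, J2, K10, K4, L, M3, N11, N2, P3, Q, R, S9, V} — 18 facts.

18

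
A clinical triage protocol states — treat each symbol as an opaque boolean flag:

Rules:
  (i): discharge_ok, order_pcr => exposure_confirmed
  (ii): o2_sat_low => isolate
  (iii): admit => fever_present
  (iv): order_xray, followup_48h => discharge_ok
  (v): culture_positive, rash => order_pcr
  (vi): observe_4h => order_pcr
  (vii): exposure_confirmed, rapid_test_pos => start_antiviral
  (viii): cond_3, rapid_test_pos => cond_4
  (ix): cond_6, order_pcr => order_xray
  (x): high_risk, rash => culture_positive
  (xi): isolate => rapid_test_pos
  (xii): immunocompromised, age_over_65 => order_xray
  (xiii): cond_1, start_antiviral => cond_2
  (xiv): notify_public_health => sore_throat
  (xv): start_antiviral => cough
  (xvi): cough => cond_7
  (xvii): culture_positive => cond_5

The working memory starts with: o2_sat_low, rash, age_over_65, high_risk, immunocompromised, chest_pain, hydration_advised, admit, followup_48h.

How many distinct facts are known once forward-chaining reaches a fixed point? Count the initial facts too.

21

Round 1: (ii) [o2_sat_low => isolate]; (iii) [admit => fever_present]; (x) [high_risk, rash => culture_positive]; (xii) [immunocompromised, age_over_65 => order_xray]. Adds isolate, fever_present, culture_positive, order_xray.
Round 2: (iv) [order_xray, followup_48h => discharge_ok]; (v) [culture_positive, rash => order_pcr]; (xi) [isolate => rapid_test_pos]; (xvii) [culture_positive => cond_5]. Adds discharge_ok, order_pcr, rapid_test_pos, cond_5.
Round 3: (i) [discharge_ok, order_pcr => exposure_confirmed]. Adds exposure_confirmed.
Round 4: (vii) [exposure_confirmed, rapid_test_pos => start_antiviral]. Adds start_antiviral.
Round 5: (xv) [start_antiviral => cough]. Adds cough.
Round 6: (xvi) [cough => cond_7]. Adds cond_7.
Closure: {admit, age_over_65, chest_pain, cond_5, cond_7, cough, culture_positive, discharge_ok, exposure_confirmed, fever_present, followup_48h, high_risk, hydration_advised, immunocompromised, isolate, o2_sat_low, order_pcr, order_xray, rapid_test_pos, rash, start_antiviral} — 21 facts.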